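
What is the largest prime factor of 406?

29

406 = 2 · 203
203 = 7 · 29
29 is prime.
So 406 = 2 · 7 · 29; the largest prime factor is 29.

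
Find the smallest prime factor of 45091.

45091 is odd.
Digit sum 19, not divisible by 3.
Ends in 1: not divisible by 5.
7: 45091 = 7·6441 + 4
11: 45091 = 11·4099 + 2
13: 45091 = 13·3468 + 7
17: 45091 = 17·2652 + 7
19: 45091 = 19·2373 + 4
23: 45091 = 23·1960 + 11
29: 45091 = 29·1554 + 25
31: 45091 = 31·1454 + 17
37: 45091 = 37·1218 + 25
41: 45091 = 41·1099 + 32
43: 45091 = 43·1048 + 27
47: 45091 = 47·959 + 18
53: 45091 = 53·850 + 41
59: 45091 = 59·764 + 15
61: 45091 = 61·739 + 12
67: 45091 = 67·673

67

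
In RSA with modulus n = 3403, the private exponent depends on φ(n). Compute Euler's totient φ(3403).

Factor: 3403 = 41 · 83.
φ(3403) = (41−1) · (83−1) = 40 · 82 = 3280.

3280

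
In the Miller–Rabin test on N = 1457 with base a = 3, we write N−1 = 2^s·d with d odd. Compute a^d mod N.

251

1457 − 1 = 1456 = 2^4 · 91, so d = 91.
3^1 ≡ 3 (mod 1457)
3^2 ≡ 3^2 = 9 ≡ 9 (mod 1457)
3^4 ≡ 9^2 = 81 ≡ 81 (mod 1457)
3^8 ≡ 81^2 = 6561 ≡ 733 (mod 1457)
3^16 ≡ 733^2 = 537289 ≡ 1113 (mod 1457)
3^32 ≡ 1113^2 = 1238769 ≡ 319 (mod 1457)
3^64 ≡ 319^2 = 101761 ≡ 1228 (mod 1457)
91 = 64 + 16 + 8 + 2 + 1 in binary powers of 2.
So 3^91 ≡ 1228 · 1113 · 733 · 9 · 3 ≡ 251 (mod 1457).
Squaring chain: 251 → 350 → 112 → 888; never reaches −1, so base 3 is a Miller–Rabin witness that 1457 is composite.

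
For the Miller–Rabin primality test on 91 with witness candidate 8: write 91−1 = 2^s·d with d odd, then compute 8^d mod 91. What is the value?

91 − 1 = 90 = 2^1 · 45, so d = 45.
8^1 ≡ 8 (mod 91)
8^2 ≡ 8^2 = 64 ≡ 64 (mod 91)
8^4 ≡ 64^2 = 4096 ≡ 1 (mod 91)
8^8 ≡ 1^2 = 1 ≡ 1 (mod 91)
8^16 ≡ 1^2 = 1 ≡ 1 (mod 91)
8^32 ≡ 1^2 = 1 ≡ 1 (mod 91)
45 = 32 + 8 + 4 + 1 in binary powers of 2.
So 8^45 ≡ 1 · 1 · 1 · 8 ≡ 8 (mod 91).
Squaring chain: 8; never reaches −1, so base 8 is a Miller–Rabin witness that 91 is composite.

8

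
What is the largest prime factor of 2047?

2047 = 23 · 89
89 is prime.
So 2047 = 23 · 89; the largest prime factor is 89.

89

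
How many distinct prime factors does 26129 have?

3

26129 = 17 · 1537
1537 = 29 · 53
26129 = 17 · 29 · 53, which has 3 distinct prime factors.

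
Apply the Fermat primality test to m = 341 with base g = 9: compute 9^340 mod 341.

9^1 ≡ 9 (mod 341)
9^2 ≡ 9^2 = 81 ≡ 81 (mod 341)
9^4 ≡ 81^2 = 6561 ≡ 82 (mod 341)
9^8 ≡ 82^2 = 6724 ≡ 245 (mod 341)
9^16 ≡ 245^2 = 60025 ≡ 9 (mod 341)
9^32 ≡ 9^2 = 81 ≡ 81 (mod 341)
9^64 ≡ 81^2 = 6561 ≡ 82 (mod 341)
9^128 ≡ 82^2 = 6724 ≡ 245 (mod 341)
9^256 ≡ 245^2 = 60025 ≡ 9 (mod 341)
340 = 256 + 64 + 16 + 4 in binary powers of 2.
So 9^340 ≡ 9 · 82 · 9 · 82 ≡ 67 (mod 341).
Since 67 ≠ 1, base 9 is a Fermat witness: 341 is composite.

67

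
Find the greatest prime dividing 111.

37

111 = 3 · 37
37 is prime.
So 111 = 3 · 37; the largest prime factor is 37.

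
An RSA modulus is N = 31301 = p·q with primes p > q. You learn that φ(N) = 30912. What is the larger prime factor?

277

φ(n) = (p−1)(q−1) = n − (p+q) + 1, so p + q = 31301 − 30912 + 1 = 390.
p and q are the roots of t² − 390t + 31301 = 0.
Discriminant: 390² − 4·31301 = 152100 − 125204 = 26896; √26896 = 164.
q = (390 − 164)/2 = 113, p = (390 + 164)/2 = 277.
Check: 113 · 277 = 31301.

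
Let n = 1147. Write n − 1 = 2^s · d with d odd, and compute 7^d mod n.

1147 − 1 = 1146 = 2^1 · 573, so d = 573.
7^1 ≡ 7 (mod 1147)
7^2 ≡ 7^2 = 49 ≡ 49 (mod 1147)
7^4 ≡ 49^2 = 2401 ≡ 107 (mod 1147)
7^8 ≡ 107^2 = 11449 ≡ 1126 (mod 1147)
7^16 ≡ 1126^2 = 1267876 ≡ 441 (mod 1147)
7^32 ≡ 441^2 = 194481 ≡ 638 (mod 1147)
7^64 ≡ 638^2 = 407044 ≡ 1006 (mod 1147)
7^128 ≡ 1006^2 = 1012036 ≡ 382 (mod 1147)
7^256 ≡ 382^2 = 145924 ≡ 255 (mod 1147)
7^512 ≡ 255^2 = 65025 ≡ 793 (mod 1147)
573 = 512 + 32 + 16 + 8 + 4 + 1 in binary powers of 2.
So 7^573 ≡ 793 · 638 · 441 · 1126 · 107 · 7 ≡ 1025 (mod 1147).
Squaring chain: 1025; never reaches −1, so base 7 is a Miller–Rabin witness that 1147 is composite.

1025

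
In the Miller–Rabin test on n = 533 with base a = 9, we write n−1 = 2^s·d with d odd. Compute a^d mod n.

9

533 − 1 = 532 = 2^2 · 133, so d = 133.
9^1 ≡ 9 (mod 533)
9^2 ≡ 9^2 = 81 ≡ 81 (mod 533)
9^4 ≡ 81^2 = 6561 ≡ 165 (mod 533)
9^8 ≡ 165^2 = 27225 ≡ 42 (mod 533)
9^16 ≡ 42^2 = 1764 ≡ 165 (mod 533)
9^32 ≡ 165^2 = 27225 ≡ 42 (mod 533)
9^64 ≡ 42^2 = 1764 ≡ 165 (mod 533)
9^128 ≡ 165^2 = 27225 ≡ 42 (mod 533)
133 = 128 + 4 + 1 in binary powers of 2.
So 9^133 ≡ 42 · 165 · 9 ≡ 9 (mod 533).
Squaring chain: 9 → 81; never reaches −1, so base 9 is a Miller–Rabin witness that 533 is composite.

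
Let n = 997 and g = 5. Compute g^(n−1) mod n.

5^1 ≡ 5 (mod 997)
5^2 ≡ 5^2 = 25 ≡ 25 (mod 997)
5^4 ≡ 25^2 = 625 ≡ 625 (mod 997)
5^8 ≡ 625^2 = 390625 ≡ 798 (mod 997)
5^16 ≡ 798^2 = 636804 ≡ 718 (mod 997)
5^32 ≡ 718^2 = 515524 ≡ 75 (mod 997)
5^64 ≡ 75^2 = 5625 ≡ 640 (mod 997)
5^128 ≡ 640^2 = 409600 ≡ 830 (mod 997)
5^256 ≡ 830^2 = 688900 ≡ 970 (mod 997)
5^512 ≡ 970^2 = 940900 ≡ 729 (mod 997)
996 = 512 + 256 + 128 + 64 + 32 + 4 in binary powers of 2.
So 5^996 ≡ 729 · 970 · 830 · 640 · 75 · 625 ≡ 1 (mod 997).
Since the result is 1, base 5 gives no evidence that 997 is composite.

1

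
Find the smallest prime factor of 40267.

67

40267 is odd.
Digit sum 19, not divisible by 3.
Ends in 7: not divisible by 5.
7: 40267 = 7·5752 + 3
11: 40267 = 11·3660 + 7
13: 40267 = 13·3097 + 6
17: 40267 = 17·2368 + 11
19: 40267 = 19·2119 + 6
23: 40267 = 23·1750 + 17
29: 40267 = 29·1388 + 15
31: 40267 = 31·1298 + 29
37: 40267 = 37·1088 + 11
41: 40267 = 41·982 + 5
43: 40267 = 43·936 + 19
47: 40267 = 47·856 + 35
53: 40267 = 53·759 + 40
59: 40267 = 59·682 + 29
61: 40267 = 61·660 + 7
67: 40267 = 67·601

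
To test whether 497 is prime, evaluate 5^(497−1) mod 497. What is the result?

289

5^1 ≡ 5 (mod 497)
5^2 ≡ 5^2 = 25 ≡ 25 (mod 497)
5^4 ≡ 25^2 = 625 ≡ 128 (mod 497)
5^8 ≡ 128^2 = 16384 ≡ 480 (mod 497)
5^16 ≡ 480^2 = 230400 ≡ 289 (mod 497)
5^32 ≡ 289^2 = 83521 ≡ 25 (mod 497)
5^64 ≡ 25^2 = 625 ≡ 128 (mod 497)
5^128 ≡ 128^2 = 16384 ≡ 480 (mod 497)
5^256 ≡ 480^2 = 230400 ≡ 289 (mod 497)
496 = 256 + 128 + 64 + 32 + 16 in binary powers of 2.
So 5^496 ≡ 289 · 480 · 128 · 25 · 289 ≡ 289 (mod 497).
Since 289 ≠ 1, base 5 is a Fermat witness: 497 is composite.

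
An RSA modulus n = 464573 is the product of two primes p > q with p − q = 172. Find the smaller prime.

Since p = q + 172, we have 464573 = q(q + 172), so q² + 172q − 464573 = 0.
Discriminant: 172² + 4·464573 = 29584 + 1858292 = 1887876; √1887876 = 1374.
q = (−172 + 1374)/2 = 601, and p = q + 172 = 773.
Check: 601 · 773 = 464573.

601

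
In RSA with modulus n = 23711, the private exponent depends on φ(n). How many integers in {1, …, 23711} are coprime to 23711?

23400

Factor: 23711 = 131 · 181.
φ(23711) = (131−1) · (181−1) = 130 · 180 = 23400.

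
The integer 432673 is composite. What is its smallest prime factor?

41

432673 is odd.
Digit sum 25, not divisible by 3.
Ends in 3: not divisible by 5.
7: 432673 = 7·61810 + 3
11: 432673 = 11·39333 + 10
13: 432673 = 13·33282 + 7
17: 432673 = 17·25451 + 6
19: 432673 = 19·22772 + 5
23: 432673 = 23·18811 + 20
29: 432673 = 29·14919 + 22
31: 432673 = 31·13957 + 6
37: 432673 = 37·11693 + 32
41: 432673 = 41·10553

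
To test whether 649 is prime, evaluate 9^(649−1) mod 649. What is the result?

454

9^1 ≡ 9 (mod 649)
9^2 ≡ 9^2 = 81 ≡ 81 (mod 649)
9^4 ≡ 81^2 = 6561 ≡ 71 (mod 649)
9^8 ≡ 71^2 = 5041 ≡ 498 (mod 649)
9^16 ≡ 498^2 = 248004 ≡ 86 (mod 649)
9^32 ≡ 86^2 = 7396 ≡ 257 (mod 649)
9^64 ≡ 257^2 = 66049 ≡ 500 (mod 649)
9^128 ≡ 500^2 = 250000 ≡ 135 (mod 649)
9^256 ≡ 135^2 = 18225 ≡ 53 (mod 649)
9^512 ≡ 53^2 = 2809 ≡ 213 (mod 649)
648 = 512 + 128 + 8 in binary powers of 2.
So 9^648 ≡ 213 · 135 · 498 ≡ 454 (mod 649).
Since 454 ≠ 1, base 9 is a Fermat witness: 649 is composite.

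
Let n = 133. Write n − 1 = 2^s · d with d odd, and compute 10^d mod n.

27

133 − 1 = 132 = 2^2 · 33, so d = 33.
10^1 ≡ 10 (mod 133)
10^2 ≡ 10^2 = 100 ≡ 100 (mod 133)
10^4 ≡ 100^2 = 10000 ≡ 25 (mod 133)
10^8 ≡ 25^2 = 625 ≡ 93 (mod 133)
10^16 ≡ 93^2 = 8649 ≡ 4 (mod 133)
10^32 ≡ 4^2 = 16 ≡ 16 (mod 133)
33 = 32 + 1 in binary powers of 2.
So 10^33 ≡ 16 · 10 ≡ 27 (mod 133).
Squaring chain: 27 → 64; never reaches −1, so base 10 is a Miller–Rabin witness that 133 is composite.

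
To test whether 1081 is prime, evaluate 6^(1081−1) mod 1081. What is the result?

6^1 ≡ 6 (mod 1081)
6^2 ≡ 6^2 = 36 ≡ 36 (mod 1081)
6^4 ≡ 36^2 = 1296 ≡ 215 (mod 1081)
6^8 ≡ 215^2 = 46225 ≡ 823 (mod 1081)
6^16 ≡ 823^2 = 677329 ≡ 623 (mod 1081)
6^32 ≡ 623^2 = 388129 ≡ 50 (mod 1081)
6^64 ≡ 50^2 = 2500 ≡ 338 (mod 1081)
6^128 ≡ 338^2 = 114244 ≡ 739 (mod 1081)
6^256 ≡ 739^2 = 546121 ≡ 216 (mod 1081)
6^512 ≡ 216^2 = 46656 ≡ 173 (mod 1081)
6^1024 ≡ 173^2 = 29929 ≡ 742 (mod 1081)
1080 = 1024 + 32 + 16 + 8 in binary powers of 2.
So 6^1080 ≡ 742 · 50 · 623 · 823 ≡ 243 (mod 1081).
Since 243 ≠ 1, base 6 is a Fermat witness: 1081 is composite.

243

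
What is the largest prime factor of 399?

399 = 3 · 133
133 = 7 · 19
19 is prime.
So 399 = 3 · 7 · 19; the largest prime factor is 19.

19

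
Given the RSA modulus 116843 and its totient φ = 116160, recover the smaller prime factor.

331

φ(n) = (p−1)(q−1) = n − (p+q) + 1, so p + q = 116843 − 116160 + 1 = 684.
p and q are the roots of t² − 684t + 116843 = 0.
Discriminant: 684² − 4·116843 = 467856 − 467372 = 484; √484 = 22.
q = (684 − 22)/2 = 331, p = (684 + 22)/2 = 353.
Check: 331 · 353 = 116843.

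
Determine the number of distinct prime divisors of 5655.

4

5655 = 3 · 1885
1885 = 5 · 377
377 = 13 · 29
5655 = 3 · 5 · 13 · 29, which has 4 distinct prime factors.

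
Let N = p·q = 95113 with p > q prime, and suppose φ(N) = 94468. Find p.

419

φ(n) = (p−1)(q−1) = n − (p+q) + 1, so p + q = 95113 − 94468 + 1 = 646.
p and q are the roots of t² − 646t + 95113 = 0.
Discriminant: 646² − 4·95113 = 417316 − 380452 = 36864; √36864 = 192.
q = (646 − 192)/2 = 227, p = (646 + 192)/2 = 419.
Check: 227 · 419 = 95113.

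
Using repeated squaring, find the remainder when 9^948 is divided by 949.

1

9^1 ≡ 9 (mod 949)
9^2 ≡ 9^2 = 81 ≡ 81 (mod 949)
9^4 ≡ 81^2 = 6561 ≡ 867 (mod 949)
9^8 ≡ 867^2 = 751689 ≡ 81 (mod 949)
9^16 ≡ 81^2 = 6561 ≡ 867 (mod 949)
9^32 ≡ 867^2 = 751689 ≡ 81 (mod 949)
9^64 ≡ 81^2 = 6561 ≡ 867 (mod 949)
9^128 ≡ 867^2 = 751689 ≡ 81 (mod 949)
9^256 ≡ 81^2 = 6561 ≡ 867 (mod 949)
9^512 ≡ 867^2 = 751689 ≡ 81 (mod 949)
948 = 512 + 256 + 128 + 32 + 16 + 4 in binary powers of 2.
So 9^948 ≡ 81 · 867 · 81 · 81 · 867 · 867 ≡ 1 (mod 949).
Since the result is 1, base 9 gives no evidence that 949 is composite.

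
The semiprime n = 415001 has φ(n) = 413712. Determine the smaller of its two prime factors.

613

φ(n) = (p−1)(q−1) = n − (p+q) + 1, so p + q = 415001 − 413712 + 1 = 1290.
p and q are the roots of t² − 1290t + 415001 = 0.
Discriminant: 1290² − 4·415001 = 1664100 − 1660004 = 4096; √4096 = 64.
q = (1290 − 64)/2 = 613, p = (1290 + 64)/2 = 677.
Check: 613 · 677 = 415001.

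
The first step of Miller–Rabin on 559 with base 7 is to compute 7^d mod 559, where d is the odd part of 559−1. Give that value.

343

559 − 1 = 558 = 2^1 · 279, so d = 279.
7^1 ≡ 7 (mod 559)
7^2 ≡ 7^2 = 49 ≡ 49 (mod 559)
7^4 ≡ 49^2 = 2401 ≡ 165 (mod 559)
7^8 ≡ 165^2 = 27225 ≡ 393 (mod 559)
7^16 ≡ 393^2 = 154449 ≡ 165 (mod 559)
7^32 ≡ 165^2 = 27225 ≡ 393 (mod 559)
7^64 ≡ 393^2 = 154449 ≡ 165 (mod 559)
7^128 ≡ 165^2 = 27225 ≡ 393 (mod 559)
7^256 ≡ 393^2 = 154449 ≡ 165 (mod 559)
279 = 256 + 16 + 4 + 2 + 1 in binary powers of 2.
So 7^279 ≡ 165 · 165 · 165 · 49 · 7 ≡ 343 (mod 559).
Squaring chain: 343; never reaches −1, so base 7 is a Miller–Rabin witness that 559 is composite.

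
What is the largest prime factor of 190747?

61

190747 = 53 · 3599
3599 = 59 · 61
61 is prime.
So 190747 = 53 · 59 · 61; the largest prime factor is 61.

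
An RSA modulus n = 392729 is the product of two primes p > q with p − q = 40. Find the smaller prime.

Since p = q + 40, we have 392729 = q(q + 40), so q² + 40q − 392729 = 0.
Discriminant: 40² + 4·392729 = 1600 + 1570916 = 1572516; √1572516 = 1254.
q = (−40 + 1254)/2 = 607, and p = q + 40 = 647.
Check: 607 · 647 = 392729.

607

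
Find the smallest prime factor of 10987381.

10987381 is odd.
Digit sum 37, not divisible by 3.
Ends in 1: not divisible by 5.
7: 10987381 = 7·1569625 + 6
11: 10987381 = 11·998852 + 9
13: 10987381 = 13·845183 + 2
17: 10987381 = 17·646316 + 9
19: 10987381 = 19·578283 + 4
23: 10987381 = 23·477712 + 5
29: 10987381 = 29·378875 + 6
31: 10987381 = 31·354431 + 20
37: 10987381 = 37·296956 + 9
41: 10987381 = 41·267984 + 37
43: 10987381 = 43·255520 + 21
47: 10987381 = 47·233774 + 3
53: 10987381 = 53·207309 + 4
59: 10987381 = 59·186226 + 47
61: 10987381 = 61·180121

61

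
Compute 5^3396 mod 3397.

5^1 ≡ 5 (mod 3397)
5^2 ≡ 5^2 = 25 ≡ 25 (mod 3397)
5^4 ≡ 25^2 = 625 ≡ 625 (mod 3397)
5^8 ≡ 625^2 = 390625 ≡ 3367 (mod 3397)
5^16 ≡ 3367^2 = 11336689 ≡ 900 (mod 3397)
5^32 ≡ 900^2 = 810000 ≡ 1514 (mod 3397)
5^64 ≡ 1514^2 = 2292196 ≡ 2618 (mod 3397)
5^128 ≡ 2618^2 = 6853924 ≡ 2175 (mod 3397)
5^256 ≡ 2175^2 = 4730625 ≡ 2001 (mod 3397)
5^512 ≡ 2001^2 = 4004001 ≡ 2335 (mod 3397)
5^1024 ≡ 2335^2 = 5452225 ≡ 40 (mod 3397)
5^2048 ≡ 40^2 = 1600 ≡ 1600 (mod 3397)
3396 = 2048 + 1024 + 256 + 64 + 4 in binary powers of 2.
So 5^3396 ≡ 1600 · 40 · 2001 · 2618 · 625 ≡ 1626 (mod 3397).
Since 1626 ≠ 1, base 5 is a Fermat witness: 3397 is composite.

1626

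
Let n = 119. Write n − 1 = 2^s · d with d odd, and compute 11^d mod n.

114

119 − 1 = 118 = 2^1 · 59, so d = 59.
11^1 ≡ 11 (mod 119)
11^2 ≡ 11^2 = 121 ≡ 2 (mod 119)
11^4 ≡ 2^2 = 4 ≡ 4 (mod 119)
11^8 ≡ 4^2 = 16 ≡ 16 (mod 119)
11^16 ≡ 16^2 = 256 ≡ 18 (mod 119)
11^32 ≡ 18^2 = 324 ≡ 86 (mod 119)
59 = 32 + 16 + 8 + 2 + 1 in binary powers of 2.
So 11^59 ≡ 86 · 18 · 16 · 2 · 11 ≡ 114 (mod 119).
Squaring chain: 114; never reaches −1, so base 11 is a Miller–Rabin witness that 119 is composite.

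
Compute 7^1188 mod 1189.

45

7^1 ≡ 7 (mod 1189)
7^2 ≡ 7^2 = 49 ≡ 49 (mod 1189)
7^4 ≡ 49^2 = 2401 ≡ 23 (mod 1189)
7^8 ≡ 23^2 = 529 ≡ 529 (mod 1189)
7^16 ≡ 529^2 = 279841 ≡ 426 (mod 1189)
7^32 ≡ 426^2 = 181476 ≡ 748 (mod 1189)
7^64 ≡ 748^2 = 559504 ≡ 674 (mod 1189)
7^128 ≡ 674^2 = 454276 ≡ 78 (mod 1189)
7^256 ≡ 78^2 = 6084 ≡ 139 (mod 1189)
7^512 ≡ 139^2 = 19321 ≡ 297 (mod 1189)
7^1024 ≡ 297^2 = 88209 ≡ 223 (mod 1189)
1188 = 1024 + 128 + 32 + 4 in binary powers of 2.
So 7^1188 ≡ 223 · 78 · 748 · 23 ≡ 45 (mod 1189).
Since 45 ≠ 1, base 7 is a Fermat witness: 1189 is composite.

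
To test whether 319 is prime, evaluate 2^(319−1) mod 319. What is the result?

2^1 ≡ 2 (mod 319)
2^2 ≡ 2^2 = 4 ≡ 4 (mod 319)
2^4 ≡ 4^2 = 16 ≡ 16 (mod 319)
2^8 ≡ 16^2 = 256 ≡ 256 (mod 319)
2^16 ≡ 256^2 = 65536 ≡ 141 (mod 319)
2^32 ≡ 141^2 = 19881 ≡ 103 (mod 319)
2^64 ≡ 103^2 = 10609 ≡ 82 (mod 319)
2^128 ≡ 82^2 = 6724 ≡ 25 (mod 319)
2^256 ≡ 25^2 = 625 ≡ 306 (mod 319)
318 = 256 + 32 + 16 + 8 + 4 + 2 in binary powers of 2.
So 2^318 ≡ 306 · 103 · 141 · 256 · 16 · 4 ≡ 212 (mod 319).
Since 212 ≠ 1, base 2 is a Fermat witness: 319 is composite.

212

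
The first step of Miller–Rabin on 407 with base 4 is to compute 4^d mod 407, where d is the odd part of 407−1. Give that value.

407 − 1 = 406 = 2^1 · 203, so d = 203.
4^1 ≡ 4 (mod 407)
4^2 ≡ 4^2 = 16 ≡ 16 (mod 407)
4^4 ≡ 16^2 = 256 ≡ 256 (mod 407)
4^8 ≡ 256^2 = 65536 ≡ 9 (mod 407)
4^16 ≡ 9^2 = 81 ≡ 81 (mod 407)
4^32 ≡ 81^2 = 6561 ≡ 49 (mod 407)
4^64 ≡ 49^2 = 2401 ≡ 366 (mod 407)
4^128 ≡ 366^2 = 133956 ≡ 53 (mod 407)
203 = 128 + 64 + 8 + 2 + 1 in binary powers of 2.
So 4^203 ≡ 53 · 366 · 9 · 16 · 4 ≡ 284 (mod 407).
Squaring chain: 284; never reaches −1, so base 4 is a Miller–Rabin witness that 407 is composite.

284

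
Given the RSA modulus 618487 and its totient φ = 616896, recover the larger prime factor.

φ(n) = (p−1)(q−1) = n − (p+q) + 1, so p + q = 618487 − 616896 + 1 = 1592.
p and q are the roots of t² − 1592t + 618487 = 0.
Discriminant: 1592² − 4·618487 = 2534464 − 2473948 = 60516; √60516 = 246.
q = (1592 − 246)/2 = 673, p = (1592 + 246)/2 = 919.
Check: 673 · 919 = 618487.

919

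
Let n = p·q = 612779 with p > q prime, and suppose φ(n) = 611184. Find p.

953

φ(n) = (p−1)(q−1) = n − (p+q) + 1, so p + q = 612779 − 611184 + 1 = 1596.
p and q are the roots of t² − 1596t + 612779 = 0.
Discriminant: 1596² − 4·612779 = 2547216 − 2451116 = 96100; √96100 = 310.
q = (1596 − 310)/2 = 643, p = (1596 + 310)/2 = 953.
Check: 643 · 953 = 612779.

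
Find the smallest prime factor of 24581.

47

24581 is odd.
Digit sum 20, not divisible by 3.
Ends in 1: not divisible by 5.
7: 24581 = 7·3511 + 4
11: 24581 = 11·2234 + 7
13: 24581 = 13·1890 + 11
17: 24581 = 17·1445 + 16
19: 24581 = 19·1293 + 14
23: 24581 = 23·1068 + 17
29: 24581 = 29·847 + 18
31: 24581 = 31·792 + 29
37: 24581 = 37·664 + 13
41: 24581 = 41·599 + 22
43: 24581 = 43·571 + 28
47: 24581 = 47·523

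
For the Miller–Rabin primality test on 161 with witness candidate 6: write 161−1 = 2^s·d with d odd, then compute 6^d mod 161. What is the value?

161 − 1 = 160 = 2^5 · 5, so d = 5.
6^1 ≡ 6 (mod 161)
6^2 ≡ 6^2 = 36 ≡ 36 (mod 161)
6^4 ≡ 36^2 = 1296 ≡ 8 (mod 161)
5 = 4 + 1 in binary powers of 2.
So 6^5 ≡ 8 · 6 ≡ 48 (mod 161).
Squaring chain: 48 → 50 → 85 → 141 → 78; never reaches −1, so base 6 is a Miller–Rabin witness that 161 is composite.

48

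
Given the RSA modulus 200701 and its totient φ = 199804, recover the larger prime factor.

φ(n) = (p−1)(q−1) = n − (p+q) + 1, so p + q = 200701 − 199804 + 1 = 898.
p and q are the roots of t² − 898t + 200701 = 0.
Discriminant: 898² − 4·200701 = 806404 − 802804 = 3600; √3600 = 60.
q = (898 − 60)/2 = 419, p = (898 + 60)/2 = 479.
Check: 419 · 479 = 200701.

479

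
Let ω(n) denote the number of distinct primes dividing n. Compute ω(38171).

38171 = 7^2 · 779
779 = 19 · 41
38171 = 7^2 · 19 · 41, which has 3 distinct prime factors.

3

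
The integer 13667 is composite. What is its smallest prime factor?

13667 is odd.
Digit sum 23, not divisible by 3.
Ends in 7: not divisible by 5.
7: 13667 = 7·1952 + 3
11: 13667 = 11·1242 + 5
13: 13667 = 13·1051 + 4
17: 13667 = 17·803 + 16
19: 13667 = 19·719 + 6
23: 13667 = 23·594 + 5
29: 13667 = 29·471 + 8
31: 13667 = 31·440 + 27
37: 13667 = 37·369 + 14
41: 13667 = 41·333 + 14
43: 13667 = 43·317 + 36
47: 13667 = 47·290 + 37
53: 13667 = 53·257 + 46
59: 13667 = 59·231 + 38
61: 13667 = 61·224 + 3
67: 13667 = 67·203 + 66
71: 13667 = 71·192 + 35
73: 13667 = 73·187 + 16
79: 13667 = 79·173

79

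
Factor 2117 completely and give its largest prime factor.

73

2117 = 29 · 73
73 is prime.
So 2117 = 29 · 73; the largest prime factor is 73.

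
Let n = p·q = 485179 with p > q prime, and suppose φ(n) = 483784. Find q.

653

φ(n) = (p−1)(q−1) = n − (p+q) + 1, so p + q = 485179 − 483784 + 1 = 1396.
p and q are the roots of t² − 1396t + 485179 = 0.
Discriminant: 1396² − 4·485179 = 1948816 − 1940716 = 8100; √8100 = 90.
q = (1396 − 90)/2 = 653, p = (1396 + 90)/2 = 743.
Check: 653 · 743 = 485179.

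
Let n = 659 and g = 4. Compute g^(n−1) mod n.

1

4^1 ≡ 4 (mod 659)
4^2 ≡ 4^2 = 16 ≡ 16 (mod 659)
4^4 ≡ 16^2 = 256 ≡ 256 (mod 659)
4^8 ≡ 256^2 = 65536 ≡ 295 (mod 659)
4^16 ≡ 295^2 = 87025 ≡ 37 (mod 659)
4^32 ≡ 37^2 = 1369 ≡ 51 (mod 659)
4^64 ≡ 51^2 = 2601 ≡ 624 (mod 659)
4^128 ≡ 624^2 = 389376 ≡ 566 (mod 659)
4^256 ≡ 566^2 = 320356 ≡ 82 (mod 659)
4^512 ≡ 82^2 = 6724 ≡ 134 (mod 659)
658 = 512 + 128 + 16 + 2 in binary powers of 2.
So 4^658 ≡ 134 · 566 · 37 · 16 ≡ 1 (mod 659).
Since the result is 1, base 4 gives no evidence that 659 is composite.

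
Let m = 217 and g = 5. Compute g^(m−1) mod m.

1

5^1 ≡ 5 (mod 217)
5^2 ≡ 5^2 = 25 ≡ 25 (mod 217)
5^4 ≡ 25^2 = 625 ≡ 191 (mod 217)
5^8 ≡ 191^2 = 36481 ≡ 25 (mod 217)
5^16 ≡ 25^2 = 625 ≡ 191 (mod 217)
5^32 ≡ 191^2 = 36481 ≡ 25 (mod 217)
5^64 ≡ 25^2 = 625 ≡ 191 (mod 217)
5^128 ≡ 191^2 = 36481 ≡ 25 (mod 217)
216 = 128 + 64 + 16 + 8 in binary powers of 2.
So 5^216 ≡ 25 · 191 · 191 · 25 ≡ 1 (mod 217).
Since the result is 1, base 5 gives no evidence that 217 is composite.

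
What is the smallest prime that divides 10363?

10363 is odd.
Digit sum 13, not divisible by 3.
Ends in 3: not divisible by 5.
7: 10363 = 7·1480 + 3
11: 10363 = 11·942 + 1
13: 10363 = 13·797 + 2
17: 10363 = 17·609 + 10
19: 10363 = 19·545 + 8
23: 10363 = 23·450 + 13
29: 10363 = 29·357 + 10
31: 10363 = 31·334 + 9
37: 10363 = 37·280 + 3
41: 10363 = 41·252 + 31
43: 10363 = 43·241

43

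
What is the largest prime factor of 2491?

53

2491 = 47 · 53
53 is prime.
So 2491 = 47 · 53; the largest prime factor is 53.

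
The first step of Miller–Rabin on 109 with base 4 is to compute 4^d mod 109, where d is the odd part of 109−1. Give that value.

109 − 1 = 108 = 2^2 · 27, so d = 27.
4^1 ≡ 4 (mod 109)
4^2 ≡ 4^2 = 16 ≡ 16 (mod 109)
4^4 ≡ 16^2 = 256 ≡ 38 (mod 109)
4^8 ≡ 38^2 = 1444 ≡ 27 (mod 109)
4^16 ≡ 27^2 = 729 ≡ 75 (mod 109)
27 = 16 + 8 + 2 + 1 in binary powers of 2.
So 4^27 ≡ 75 · 27 · 16 · 4 ≡ 108 (mod 109).
Since 4^d ≡ 108 (mod 109), base 4 does not prove 109 composite.

108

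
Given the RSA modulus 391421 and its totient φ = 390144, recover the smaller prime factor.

φ(n) = (p−1)(q−1) = n − (p+q) + 1, so p + q = 391421 − 390144 + 1 = 1278.
p and q are the roots of t² − 1278t + 391421 = 0.
Discriminant: 1278² − 4·391421 = 1633284 − 1565684 = 67600; √67600 = 260.
q = (1278 − 260)/2 = 509, p = (1278 + 260)/2 = 769.
Check: 509 · 769 = 391421.

509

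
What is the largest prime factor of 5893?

83

5893 = 71 · 83
83 is prime.
So 5893 = 71 · 83; the largest prime factor is 83.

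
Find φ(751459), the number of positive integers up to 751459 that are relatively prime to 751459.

Factor: 751459 = 61 · 97 · 127.
φ(751459) = (61−1) · (97−1) · (127−1) = 60 · 96 · 126 = 725760.

725760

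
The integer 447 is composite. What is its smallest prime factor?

3

447 is odd.
Digit sum 15, divisible by 3.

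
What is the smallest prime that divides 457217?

23

457217 is odd.
Digit sum 26, not divisible by 3.
Ends in 7: not divisible by 5.
7: 457217 = 7·65316 + 5
11: 457217 = 11·41565 + 2
13: 457217 = 13·35170 + 7
17: 457217 = 17·26895 + 2
19: 457217 = 19·24064 + 1
23: 457217 = 23·19879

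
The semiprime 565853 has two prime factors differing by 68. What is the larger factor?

787

Since p = q + 68, we have 565853 = q(q + 68), so q² + 68q − 565853 = 0.
Discriminant: 68² + 4·565853 = 4624 + 2263412 = 2268036; √2268036 = 1506.
q = (−68 + 1506)/2 = 719, and p = q + 68 = 787.
Check: 719 · 787 = 565853.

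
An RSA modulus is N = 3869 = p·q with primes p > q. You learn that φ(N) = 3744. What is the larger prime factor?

73

φ(n) = (p−1)(q−1) = n − (p+q) + 1, so p + q = 3869 − 3744 + 1 = 126.
p and q are the roots of t² − 126t + 3869 = 0.
Discriminant: 126² − 4·3869 = 15876 − 15476 = 400; √400 = 20.
q = (126 − 20)/2 = 53, p = (126 + 20)/2 = 73.
Check: 53 · 73 = 3869.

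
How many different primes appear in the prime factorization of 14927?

3

14927 = 11 · 1357
1357 = 23 · 59
14927 = 11 · 23 · 59, which has 3 distinct prime factors.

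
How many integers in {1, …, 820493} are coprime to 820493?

Factor: 820493 = 53 · 113 · 137.
φ(820493) = (53−1) · (113−1) · (137−1) = 52 · 112 · 136 = 792064.

792064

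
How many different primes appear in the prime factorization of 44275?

4

44275 = 5^2 · 1771
1771 = 7 · 253
253 = 11 · 23
44275 = 5^2 · 7 · 11 · 23, which has 4 distinct prime factors.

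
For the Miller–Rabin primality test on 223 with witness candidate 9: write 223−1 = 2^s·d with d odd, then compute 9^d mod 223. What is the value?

1

223 − 1 = 222 = 2^1 · 111, so d = 111.
9^1 ≡ 9 (mod 223)
9^2 ≡ 9^2 = 81 ≡ 81 (mod 223)
9^4 ≡ 81^2 = 6561 ≡ 94 (mod 223)
9^8 ≡ 94^2 = 8836 ≡ 139 (mod 223)
9^16 ≡ 139^2 = 19321 ≡ 143 (mod 223)
9^32 ≡ 143^2 = 20449 ≡ 156 (mod 223)
9^64 ≡ 156^2 = 24336 ≡ 29 (mod 223)
111 = 64 + 32 + 8 + 4 + 2 + 1 in binary powers of 2.
So 9^111 ≡ 29 · 156 · 139 · 94 · 81 · 9 ≡ 1 (mod 223).
Since 9^d ≡ 1 (mod 223), base 9 does not prove 223 composite.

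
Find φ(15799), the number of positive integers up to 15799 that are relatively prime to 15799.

12960

Factor: 15799 = 7 · 37 · 61.
φ(15799) = (7−1) · (37−1) · (61−1) = 6 · 36 · 60 = 12960.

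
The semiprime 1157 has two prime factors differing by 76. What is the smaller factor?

Since p = q + 76, we have 1157 = q(q + 76), so q² + 76q − 1157 = 0.
Discriminant: 76² + 4·1157 = 5776 + 4628 = 10404; √10404 = 102.
q = (−76 + 102)/2 = 13, and p = q + 76 = 89.
Check: 13 · 89 = 1157.

13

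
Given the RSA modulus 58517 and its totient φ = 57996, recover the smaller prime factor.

φ(n) = (p−1)(q−1) = n − (p+q) + 1, so p + q = 58517 − 57996 + 1 = 522.
p and q are the roots of t² − 522t + 58517 = 0.
Discriminant: 522² − 4·58517 = 272484 − 234068 = 38416; √38416 = 196.
q = (522 − 196)/2 = 163, p = (522 + 196)/2 = 359.
Check: 163 · 359 = 58517.

163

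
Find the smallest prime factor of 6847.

41

6847 is odd.
Digit sum 25, not divisible by 3.
Ends in 7: not divisible by 5.
7: 6847 = 7·978 + 1
11: 6847 = 11·622 + 5
13: 6847 = 13·526 + 9
17: 6847 = 17·402 + 13
19: 6847 = 19·360 + 7
23: 6847 = 23·297 + 16
29: 6847 = 29·236 + 3
31: 6847 = 31·220 + 27
37: 6847 = 37·185 + 2
41: 6847 = 41·167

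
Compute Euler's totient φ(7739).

Factor: 7739 = 71 · 109.
φ(7739) = (71−1) · (109−1) = 70 · 108 = 7560.

7560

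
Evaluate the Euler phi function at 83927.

77440

Factor: 83927 = 23 · 41 · 89.
φ(83927) = (23−1) · (41−1) · (89−1) = 22 · 40 · 88 = 77440.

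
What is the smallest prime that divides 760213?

31

760213 is odd.
Digit sum 19, not divisible by 3.
Ends in 3: not divisible by 5.
7: 760213 = 7·108601 + 6
11: 760213 = 11·69110 + 3
13: 760213 = 13·58477 + 12
17: 760213 = 17·44718 + 7
19: 760213 = 19·40011 + 4
23: 760213 = 23·33052 + 17
29: 760213 = 29·26214 + 7
31: 760213 = 31·24523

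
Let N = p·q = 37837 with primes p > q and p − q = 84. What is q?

Since p = q + 84, we have 37837 = q(q + 84), so q² + 84q − 37837 = 0.
Discriminant: 84² + 4·37837 = 7056 + 151348 = 158404; √158404 = 398.
q = (−84 + 398)/2 = 157, and p = q + 84 = 241.
Check: 157 · 241 = 37837.

157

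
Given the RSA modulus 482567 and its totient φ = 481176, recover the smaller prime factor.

653

φ(n) = (p−1)(q−1) = n − (p+q) + 1, so p + q = 482567 − 481176 + 1 = 1392.
p and q are the roots of t² − 1392t + 482567 = 0.
Discriminant: 1392² − 4·482567 = 1937664 − 1930268 = 7396; √7396 = 86.
q = (1392 − 86)/2 = 653, p = (1392 + 86)/2 = 739.
Check: 653 · 739 = 482567.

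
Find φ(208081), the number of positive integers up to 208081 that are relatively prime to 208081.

Factor: 208081 = 23 · 83 · 109.
φ(208081) = (23−1) · (83−1) · (109−1) = 22 · 82 · 108 = 194832.

194832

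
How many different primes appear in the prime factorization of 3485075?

3485075 = 5^2 · 139403
139403 = 11 · 12673
12673 = 19 · 667
667 = 23 · 29
3485075 = 5^2 · 11 · 19 · 23 · 29, which has 5 distinct prime factors.

5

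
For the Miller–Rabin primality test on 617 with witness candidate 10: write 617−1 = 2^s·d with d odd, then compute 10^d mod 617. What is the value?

139

617 − 1 = 616 = 2^3 · 77, so d = 77.
10^1 ≡ 10 (mod 617)
10^2 ≡ 10^2 = 100 ≡ 100 (mod 617)
10^4 ≡ 100^2 = 10000 ≡ 128 (mod 617)
10^8 ≡ 128^2 = 16384 ≡ 342 (mod 617)
10^16 ≡ 342^2 = 116964 ≡ 351 (mod 617)
10^32 ≡ 351^2 = 123201 ≡ 418 (mod 617)
10^64 ≡ 418^2 = 174724 ≡ 113 (mod 617)
77 = 64 + 8 + 4 + 1 in binary powers of 2.
So 10^77 ≡ 113 · 342 · 128 · 10 ≡ 139 (mod 617).
Squaring chain: 139 → 194 → 616; reaches −1, so base 10 does not prove 617 composite.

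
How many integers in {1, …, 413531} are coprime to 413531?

Factor: 413531 = 43 · 59 · 163.
φ(413531) = (43−1) · (59−1) · (163−1) = 42 · 58 · 162 = 394632.

394632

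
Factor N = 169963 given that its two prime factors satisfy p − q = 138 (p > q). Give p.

487

Since p = q + 138, we have 169963 = q(q + 138), so q² + 138q − 169963 = 0.
Discriminant: 138² + 4·169963 = 19044 + 679852 = 698896; √698896 = 836.
q = (−138 + 836)/2 = 349, and p = q + 138 = 487.
Check: 349 · 487 = 169963.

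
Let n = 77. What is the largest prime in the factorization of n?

77 = 7 · 11
11 is prime.
So 77 = 7 · 11; the largest prime factor is 11.

11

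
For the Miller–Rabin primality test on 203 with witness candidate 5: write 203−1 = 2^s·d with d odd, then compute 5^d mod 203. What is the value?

38

203 − 1 = 202 = 2^1 · 101, so d = 101.
5^1 ≡ 5 (mod 203)
5^2 ≡ 5^2 = 25 ≡ 25 (mod 203)
5^4 ≡ 25^2 = 625 ≡ 16 (mod 203)
5^8 ≡ 16^2 = 256 ≡ 53 (mod 203)
5^16 ≡ 53^2 = 2809 ≡ 170 (mod 203)
5^32 ≡ 170^2 = 28900 ≡ 74 (mod 203)
5^64 ≡ 74^2 = 5476 ≡ 198 (mod 203)
101 = 64 + 32 + 4 + 1 in binary powers of 2.
So 5^101 ≡ 198 · 74 · 16 · 5 ≡ 38 (mod 203).
Squaring chain: 38; never reaches −1, so base 5 is a Miller–Rabin witness that 203 is composite.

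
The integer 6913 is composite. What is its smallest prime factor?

6913 is odd.
Digit sum 19, not divisible by 3.
Ends in 3: not divisible by 5.
7: 6913 = 7·987 + 4
11: 6913 = 11·628 + 5
13: 6913 = 13·531 + 10
17: 6913 = 17·406 + 11
19: 6913 = 19·363 + 16
23: 6913 = 23·300 + 13
29: 6913 = 29·238 + 11
31: 6913 = 31·223

31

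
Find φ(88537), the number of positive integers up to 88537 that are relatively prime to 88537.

82320

Factor: 88537 = 29 · 43 · 71.
φ(88537) = (29−1) · (43−1) · (71−1) = 28 · 42 · 70 = 82320.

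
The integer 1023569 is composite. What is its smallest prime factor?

23

1023569 is odd.
Digit sum 26, not divisible by 3.
Ends in 9: not divisible by 5.
7: 1023569 = 7·146224 + 1
11: 1023569 = 11·93051 + 8
13: 1023569 = 13·78736 + 1
17: 1023569 = 17·60209 + 16
19: 1023569 = 19·53872 + 1
23: 1023569 = 23·44503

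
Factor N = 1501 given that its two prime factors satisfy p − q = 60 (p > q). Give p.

79

Since p = q + 60, we have 1501 = q(q + 60), so q² + 60q − 1501 = 0.
Discriminant: 60² + 4·1501 = 3600 + 6004 = 9604; √9604 = 98.
q = (−60 + 98)/2 = 19, and p = q + 60 = 79.
Check: 19 · 79 = 1501.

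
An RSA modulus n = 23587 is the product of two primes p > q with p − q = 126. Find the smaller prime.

103

Since p = q + 126, we have 23587 = q(q + 126), so q² + 126q − 23587 = 0.
Discriminant: 126² + 4·23587 = 15876 + 94348 = 110224; √110224 = 332.
q = (−126 + 332)/2 = 103, and p = q + 126 = 229.
Check: 103 · 229 = 23587.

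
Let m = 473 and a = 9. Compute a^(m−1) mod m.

9^1 ≡ 9 (mod 473)
9^2 ≡ 9^2 = 81 ≡ 81 (mod 473)
9^4 ≡ 81^2 = 6561 ≡ 412 (mod 473)
9^8 ≡ 412^2 = 169744 ≡ 410 (mod 473)
9^16 ≡ 410^2 = 168100 ≡ 185 (mod 473)
9^32 ≡ 185^2 = 34225 ≡ 169 (mod 473)
9^64 ≡ 169^2 = 28561 ≡ 181 (mod 473)
9^128 ≡ 181^2 = 32761 ≡ 124 (mod 473)
9^256 ≡ 124^2 = 15376 ≡ 240 (mod 473)
472 = 256 + 128 + 64 + 16 + 8 in binary powers of 2.
So 9^472 ≡ 240 · 124 · 181 · 185 · 410 ≡ 444 (mod 473).
Since 444 ≠ 1, base 9 is a Fermat witness: 473 is composite.

444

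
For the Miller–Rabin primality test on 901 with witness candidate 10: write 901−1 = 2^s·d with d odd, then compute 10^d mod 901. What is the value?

901 − 1 = 900 = 2^2 · 225, so d = 225.
10^1 ≡ 10 (mod 901)
10^2 ≡ 10^2 = 100 ≡ 100 (mod 901)
10^4 ≡ 100^2 = 10000 ≡ 89 (mod 901)
10^8 ≡ 89^2 = 7921 ≡ 713 (mod 901)
10^16 ≡ 713^2 = 508369 ≡ 205 (mod 901)
10^32 ≡ 205^2 = 42025 ≡ 579 (mod 901)
10^64 ≡ 579^2 = 335241 ≡ 69 (mod 901)
10^128 ≡ 69^2 = 4761 ≡ 256 (mod 901)
225 = 128 + 64 + 32 + 1 in binary powers of 2.
So 10^225 ≡ 256 · 69 · 579 · 10 ≡ 248 (mod 901).
Squaring chain: 248 → 236; never reaches −1, so base 10 is a Miller–Rabin witness that 901 is composite.

248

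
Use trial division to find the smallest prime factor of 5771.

5771 is odd.
Digit sum 20, not divisible by 3.
Ends in 1: not divisible by 5.
7: 5771 = 7·824 + 3
11: 5771 = 11·524 + 7
13: 5771 = 13·443 + 12
17: 5771 = 17·339 + 8
19: 5771 = 19·303 + 14
23: 5771 = 23·250 + 21
29: 5771 = 29·199

29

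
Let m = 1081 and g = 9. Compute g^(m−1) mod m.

9^1 ≡ 9 (mod 1081)
9^2 ≡ 9^2 = 81 ≡ 81 (mod 1081)
9^4 ≡ 81^2 = 6561 ≡ 75 (mod 1081)
9^8 ≡ 75^2 = 5625 ≡ 220 (mod 1081)
9^16 ≡ 220^2 = 48400 ≡ 836 (mod 1081)
9^32 ≡ 836^2 = 698896 ≡ 570 (mod 1081)
9^64 ≡ 570^2 = 324900 ≡ 600 (mod 1081)
9^128 ≡ 600^2 = 360000 ≡ 27 (mod 1081)
9^256 ≡ 27^2 = 729 ≡ 729 (mod 1081)
9^512 ≡ 729^2 = 531441 ≡ 670 (mod 1081)
9^1024 ≡ 670^2 = 448900 ≡ 285 (mod 1081)
1080 = 1024 + 32 + 16 + 8 in binary powers of 2.
So 9^1080 ≡ 285 · 570 · 836 · 220 ≡ 679 (mod 1081).
Since 679 ≠ 1, base 9 is a Fermat witness: 1081 is composite.

679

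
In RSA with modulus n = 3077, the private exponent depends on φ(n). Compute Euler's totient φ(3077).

Factor: 3077 = 17 · 181.
φ(3077) = (17−1) · (181−1) = 16 · 180 = 2880.

2880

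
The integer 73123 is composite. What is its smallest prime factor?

73123 is odd.
Digit sum 16, not divisible by 3.
Ends in 3: not divisible by 5.
7: 73123 = 7·10446 + 1
11: 73123 = 11·6647 + 6
13: 73123 = 13·5624 + 11
17: 73123 = 17·4301 + 6
19: 73123 = 19·3848 + 11
23: 73123 = 23·3179 + 6
29: 73123 = 29·2521 + 14
31: 73123 = 31·2358 + 25
37: 73123 = 37·1976 + 11
41: 73123 = 41·1783 + 20
43: 73123 = 43·1700 + 23
47: 73123 = 47·1555 + 38
53: 73123 = 53·1379 + 36
59: 73123 = 59·1239 + 22
61: 73123 = 61·1198 + 45
67: 73123 = 67·1091 + 26
71: 73123 = 71·1029 + 64
73: 73123 = 73·1001 + 50
79: 73123 = 79·925 + 48
83: 73123 = 83·881

83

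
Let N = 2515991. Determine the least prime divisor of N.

2515991 is odd.
Digit sum 32, not divisible by 3.
Ends in 1: not divisible by 5.
7: 2515991 = 7·359427 + 2
11: 2515991 = 11·228726 + 5
13: 2515991 = 13·193537 + 10
17: 2515991 = 17·147999 + 8
19: 2515991 = 19·132420 + 11
23: 2515991 = 23·109390 + 21
29: 2515991 = 29·86758 + 9
31: 2515991 = 31·81161

31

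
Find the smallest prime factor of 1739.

1739 is odd.
Digit sum 20, not divisible by 3.
Ends in 9: not divisible by 5.
7: 1739 = 7·248 + 3
11: 1739 = 11·158 + 1
13: 1739 = 13·133 + 10
17: 1739 = 17·102 + 5
19: 1739 = 19·91 + 10
23: 1739 = 23·75 + 14
29: 1739 = 29·59 + 28
31: 1739 = 31·56 + 3
37: 1739 = 37·47

37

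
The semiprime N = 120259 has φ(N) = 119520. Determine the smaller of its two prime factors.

φ(n) = (p−1)(q−1) = n − (p+q) + 1, so p + q = 120259 − 119520 + 1 = 740.
p and q are the roots of t² − 740t + 120259 = 0.
Discriminant: 740² − 4·120259 = 547600 − 481036 = 66564; √66564 = 258.
q = (740 − 258)/2 = 241, p = (740 + 258)/2 = 499.
Check: 241 · 499 = 120259.

241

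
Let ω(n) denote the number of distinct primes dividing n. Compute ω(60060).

6

60060 = 2^2 · 15015
15015 = 3 · 5005
5005 = 5 · 1001
1001 = 7 · 143
143 = 11 · 13
60060 = 2^2 · 3 · 5 · 7 · 11 · 13, which has 6 distinct prime factors.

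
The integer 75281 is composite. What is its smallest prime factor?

83

75281 is odd.
Digit sum 23, not divisible by 3.
Ends in 1: not divisible by 5.
7: 75281 = 7·10754 + 3
11: 75281 = 11·6843 + 8
13: 75281 = 13·5790 + 11
17: 75281 = 17·4428 + 5
19: 75281 = 19·3962 + 3
23: 75281 = 23·3273 + 2
29: 75281 = 29·2595 + 26
31: 75281 = 31·2428 + 13
37: 75281 = 37·2034 + 23
41: 75281 = 41·1836 + 5
43: 75281 = 43·1750 + 31
47: 75281 = 47·1601 + 34
53: 75281 = 53·1420 + 21
59: 75281 = 59·1275 + 56
61: 75281 = 61·1234 + 7
67: 75281 = 67·1123 + 40
71: 75281 = 71·1060 + 21
73: 75281 = 73·1031 + 18
79: 75281 = 79·952 + 73
83: 75281 = 83·907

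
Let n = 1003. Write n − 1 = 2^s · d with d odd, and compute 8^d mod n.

791

1003 − 1 = 1002 = 2^1 · 501, so d = 501.
8^1 ≡ 8 (mod 1003)
8^2 ≡ 8^2 = 64 ≡ 64 (mod 1003)
8^4 ≡ 64^2 = 4096 ≡ 84 (mod 1003)
8^8 ≡ 84^2 = 7056 ≡ 35 (mod 1003)
8^16 ≡ 35^2 = 1225 ≡ 222 (mod 1003)
8^32 ≡ 222^2 = 49284 ≡ 137 (mod 1003)
8^64 ≡ 137^2 = 18769 ≡ 715 (mod 1003)
8^128 ≡ 715^2 = 511225 ≡ 698 (mod 1003)
8^256 ≡ 698^2 = 487204 ≡ 749 (mod 1003)
501 = 256 + 128 + 64 + 32 + 16 + 4 + 1 in binary powers of 2.
So 8^501 ≡ 749 · 698 · 715 · 137 · 222 · 84 · 8 ≡ 791 (mod 1003).
Squaring chain: 791; never reaches −1, so base 8 is a Miller–Rabin witness that 1003 is composite.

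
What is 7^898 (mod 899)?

484

7^1 ≡ 7 (mod 899)
7^2 ≡ 7^2 = 49 ≡ 49 (mod 899)
7^4 ≡ 49^2 = 2401 ≡ 603 (mod 899)
7^8 ≡ 603^2 = 363609 ≡ 413 (mod 899)
7^16 ≡ 413^2 = 170569 ≡ 658 (mod 899)
7^32 ≡ 658^2 = 432964 ≡ 545 (mod 899)
7^64 ≡ 545^2 = 297025 ≡ 355 (mod 899)
7^128 ≡ 355^2 = 126025 ≡ 165 (mod 899)
7^256 ≡ 165^2 = 27225 ≡ 255 (mod 899)
7^512 ≡ 255^2 = 65025 ≡ 297 (mod 899)
898 = 512 + 256 + 128 + 2 in binary powers of 2.
So 7^898 ≡ 297 · 255 · 165 · 49 ≡ 484 (mod 899).
Since 484 ≠ 1, base 7 is a Fermat witness: 899 is composite.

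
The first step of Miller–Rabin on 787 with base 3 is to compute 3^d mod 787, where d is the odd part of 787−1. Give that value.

787 − 1 = 786 = 2^1 · 393, so d = 393.
3^1 ≡ 3 (mod 787)
3^2 ≡ 3^2 = 9 ≡ 9 (mod 787)
3^4 ≡ 9^2 = 81 ≡ 81 (mod 787)
3^8 ≡ 81^2 = 6561 ≡ 265 (mod 787)
3^16 ≡ 265^2 = 70225 ≡ 182 (mod 787)
3^32 ≡ 182^2 = 33124 ≡ 70 (mod 787)
3^64 ≡ 70^2 = 4900 ≡ 178 (mod 787)
3^128 ≡ 178^2 = 31684 ≡ 204 (mod 787)
3^256 ≡ 204^2 = 41616 ≡ 692 (mod 787)
393 = 256 + 128 + 8 + 1 in binary powers of 2.
So 3^393 ≡ 692 · 204 · 265 · 3 ≡ 786 (mod 787).
Since 3^d ≡ 786 (mod 787), base 3 does not prove 787 composite.

786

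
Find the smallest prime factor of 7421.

7421 is odd.
Digit sum 14, not divisible by 3.
Ends in 1: not divisible by 5.
7: 7421 = 7·1060 + 1
11: 7421 = 11·674 + 7
13: 7421 = 13·570 + 11
17: 7421 = 17·436 + 9
19: 7421 = 19·390 + 11
23: 7421 = 23·322 + 15
29: 7421 = 29·255 + 26
31: 7421 = 31·239 + 12
37: 7421 = 37·200 + 21
41: 7421 = 41·181

41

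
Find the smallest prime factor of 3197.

23

3197 is odd.
Digit sum 20, not divisible by 3.
Ends in 7: not divisible by 5.
7: 3197 = 7·456 + 5
11: 3197 = 11·290 + 7
13: 3197 = 13·245 + 12
17: 3197 = 17·188 + 1
19: 3197 = 19·168 + 5
23: 3197 = 23·139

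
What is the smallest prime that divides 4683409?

47

4683409 is odd.
Digit sum 34, not divisible by 3.
Ends in 9: not divisible by 5.
7: 4683409 = 7·669058 + 3
11: 4683409 = 11·425764 + 5
13: 4683409 = 13·360262 + 3
17: 4683409 = 17·275494 + 11
19: 4683409 = 19·246495 + 4
23: 4683409 = 23·203626 + 11
29: 4683409 = 29·161496 + 25
31: 4683409 = 31·151077 + 22
37: 4683409 = 37·126578 + 23
41: 4683409 = 41·114229 + 20
43: 4683409 = 43·108916 + 21
47: 4683409 = 47·99647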